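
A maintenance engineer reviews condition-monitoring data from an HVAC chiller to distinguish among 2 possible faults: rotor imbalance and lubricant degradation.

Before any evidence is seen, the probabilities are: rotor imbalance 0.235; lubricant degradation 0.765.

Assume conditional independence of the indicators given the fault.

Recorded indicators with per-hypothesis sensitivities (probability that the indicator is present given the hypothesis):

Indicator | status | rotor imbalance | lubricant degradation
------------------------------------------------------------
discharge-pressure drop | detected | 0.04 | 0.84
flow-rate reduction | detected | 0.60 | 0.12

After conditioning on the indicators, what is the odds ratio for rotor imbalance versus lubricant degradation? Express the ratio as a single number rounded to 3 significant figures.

The normalizing constant cancels in an odds ratio, so compute prior × likelihood for the two hypotheses only:
  rotor imbalance: 0.235 × 0.04 × 0.60 = 0.00564
  lubricant degradation: 0.765 × 0.84 × 0.12 = 0.077112
Odds(rotor imbalance : lubricant degradation) = 0.00564 / 0.077112 ≈ 0.0731.

0.0731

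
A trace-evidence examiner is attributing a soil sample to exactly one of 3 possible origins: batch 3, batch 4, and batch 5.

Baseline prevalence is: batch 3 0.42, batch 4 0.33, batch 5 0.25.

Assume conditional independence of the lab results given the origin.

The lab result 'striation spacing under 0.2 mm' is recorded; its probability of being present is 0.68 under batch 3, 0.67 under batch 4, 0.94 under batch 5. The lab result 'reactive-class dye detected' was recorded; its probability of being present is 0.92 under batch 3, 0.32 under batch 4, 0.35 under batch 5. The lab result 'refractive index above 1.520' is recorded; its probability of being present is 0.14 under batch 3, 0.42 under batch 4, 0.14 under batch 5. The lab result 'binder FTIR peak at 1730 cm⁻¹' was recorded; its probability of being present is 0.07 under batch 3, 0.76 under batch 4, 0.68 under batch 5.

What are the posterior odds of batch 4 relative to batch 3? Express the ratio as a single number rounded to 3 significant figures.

The normalizing constant cancels in an odds ratio, so compute prior × likelihood for the two hypotheses only:
  batch 4: 0.33 × 0.67 × 0.32 × 0.42 × 0.76 = 0.022584
  batch 3: 0.42 × 0.68 × 0.92 × 0.14 × 0.07 = 0.002575
Posterior odds = 0.022584 / 0.002575 ≈ 8.77.

8.77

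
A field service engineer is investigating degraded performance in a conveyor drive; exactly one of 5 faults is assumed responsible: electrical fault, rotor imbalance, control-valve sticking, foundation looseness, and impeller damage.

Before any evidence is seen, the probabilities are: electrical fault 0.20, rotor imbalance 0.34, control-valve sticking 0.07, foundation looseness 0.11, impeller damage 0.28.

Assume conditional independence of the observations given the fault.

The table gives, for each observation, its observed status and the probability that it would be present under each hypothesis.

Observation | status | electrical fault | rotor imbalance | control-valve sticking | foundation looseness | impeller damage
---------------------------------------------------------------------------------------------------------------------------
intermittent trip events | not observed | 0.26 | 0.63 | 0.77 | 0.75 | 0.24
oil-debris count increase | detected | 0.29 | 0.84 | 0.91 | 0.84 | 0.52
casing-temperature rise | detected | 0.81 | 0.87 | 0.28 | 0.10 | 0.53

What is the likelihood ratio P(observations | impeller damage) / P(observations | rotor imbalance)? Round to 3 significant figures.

0.775

Take the product of per-observation likelihoods under each hypothesis (using 1 − P(present | H) for each absent observation), then divide.
  impeller damage: (1 − 0.24) × 0.52 × 0.53 = 0.20946
  rotor imbalance: (1 − 0.63) × 0.84 × 0.87 = 0.2704
Bayes factor = 0.20946 / 0.2704 ≈ 0.775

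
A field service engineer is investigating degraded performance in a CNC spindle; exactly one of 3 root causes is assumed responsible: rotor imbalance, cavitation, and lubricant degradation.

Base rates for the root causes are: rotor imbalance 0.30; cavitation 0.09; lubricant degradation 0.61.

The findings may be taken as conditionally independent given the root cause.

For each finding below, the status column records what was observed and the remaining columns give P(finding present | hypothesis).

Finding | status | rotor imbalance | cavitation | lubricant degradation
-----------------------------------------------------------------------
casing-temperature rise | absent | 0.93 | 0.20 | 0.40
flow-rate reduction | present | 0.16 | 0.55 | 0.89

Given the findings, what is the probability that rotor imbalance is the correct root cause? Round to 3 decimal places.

0.009

For each hypothesis, the unnormalized posterior weight is prior × product of the finding likelihoods (using 1 − P(present | H) for each absent finding):
  rotor imbalance: 0.30 × (1 − 0.93) × 0.16 = 0.00336
  cavitation: 0.09 × (1 − 0.20) × 0.55 = 0.0396
  lubricant degradation: 0.61 × (1 − 0.40) × 0.89 = 0.32574
Normalizing constant Z = 0.00336 + 0.0396 + 0.32574 = 0.3687.
P(rotor imbalance | evidence) = 0.00336 / 0.3687 ≈ 0.009.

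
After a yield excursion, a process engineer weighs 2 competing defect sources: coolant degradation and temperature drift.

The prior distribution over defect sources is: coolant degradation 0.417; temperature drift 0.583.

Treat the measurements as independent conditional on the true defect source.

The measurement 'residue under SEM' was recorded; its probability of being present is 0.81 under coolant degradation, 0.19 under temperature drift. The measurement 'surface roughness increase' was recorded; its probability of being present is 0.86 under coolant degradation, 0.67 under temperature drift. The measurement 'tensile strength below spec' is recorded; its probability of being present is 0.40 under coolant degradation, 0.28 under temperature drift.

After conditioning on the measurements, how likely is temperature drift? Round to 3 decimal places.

0.152

For each hypothesis, the unnormalized posterior weight is prior × product of the measurement likelihoods:
  coolant degradation: 0.417 × 0.81 × 0.86 × 0.40 = 0.11619
  temperature drift: 0.583 × 0.19 × 0.67 × 0.28 = 0.02078
The unnormalized weights sum to 0.13697.
P(temperature drift | evidence) = 0.02078 / 0.13697 ≈ 0.152.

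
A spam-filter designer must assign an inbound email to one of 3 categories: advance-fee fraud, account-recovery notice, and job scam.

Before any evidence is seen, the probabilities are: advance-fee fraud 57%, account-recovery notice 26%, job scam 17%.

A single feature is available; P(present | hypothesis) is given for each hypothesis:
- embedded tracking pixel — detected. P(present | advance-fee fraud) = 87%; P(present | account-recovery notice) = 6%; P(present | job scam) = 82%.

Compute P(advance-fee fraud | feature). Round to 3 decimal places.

Multiply each prior by the likelihood of the feature:
  advance-fee fraud: 0.57 × 0.87 = 0.4959
  account-recovery notice: 0.26 × 0.06 = 0.0156
  job scam: 0.17 × 0.82 = 0.1394
The unnormalized weights sum to 0.6509.
P(advance-fee fraud | evidence) = 0.4959 / 0.6509 ≈ 0.762.

0.762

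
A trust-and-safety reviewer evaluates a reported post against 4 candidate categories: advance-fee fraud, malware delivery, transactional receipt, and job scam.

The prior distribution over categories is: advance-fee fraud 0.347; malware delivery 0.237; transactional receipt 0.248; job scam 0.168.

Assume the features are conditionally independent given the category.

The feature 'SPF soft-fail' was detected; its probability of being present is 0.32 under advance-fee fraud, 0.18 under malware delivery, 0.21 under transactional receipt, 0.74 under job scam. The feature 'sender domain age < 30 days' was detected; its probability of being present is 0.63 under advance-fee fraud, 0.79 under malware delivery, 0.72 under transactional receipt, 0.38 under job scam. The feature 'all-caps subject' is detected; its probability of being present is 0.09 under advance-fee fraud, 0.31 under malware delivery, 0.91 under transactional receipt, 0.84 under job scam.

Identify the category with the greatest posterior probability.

By Bayes' rule with conditional independence, the unnormalized weight for each hypothesis is prior × ∏ likelihoods:
  advance-fee fraud: 0.347 × 0.32 × 0.63 × 0.09 = 0.006296
  malware delivery: 0.237 × 0.18 × 0.79 × 0.31 = 0.010447
  transactional receipt: 0.248 × 0.21 × 0.72 × 0.91 = 0.034123
  job scam: 0.168 × 0.74 × 0.38 × 0.84 = 0.039683
Normalizing constant Z = 0.006296 + 0.010447 + 0.034123 + 0.039683 = 0.090549.
P(advance-fee fraud | evidence) ≈ 0.006296 / 0.090549 ≈ 0.070
P(malware delivery | evidence) ≈ 0.010447 / 0.090549 ≈ 0.115
P(transactional receipt | evidence) ≈ 0.034123 / 0.090549 ≈ 0.377
P(job scam | evidence) ≈ 0.039683 / 0.090549 ≈ 0.438
The largest is 0.438, so job scam is most probable.

job scam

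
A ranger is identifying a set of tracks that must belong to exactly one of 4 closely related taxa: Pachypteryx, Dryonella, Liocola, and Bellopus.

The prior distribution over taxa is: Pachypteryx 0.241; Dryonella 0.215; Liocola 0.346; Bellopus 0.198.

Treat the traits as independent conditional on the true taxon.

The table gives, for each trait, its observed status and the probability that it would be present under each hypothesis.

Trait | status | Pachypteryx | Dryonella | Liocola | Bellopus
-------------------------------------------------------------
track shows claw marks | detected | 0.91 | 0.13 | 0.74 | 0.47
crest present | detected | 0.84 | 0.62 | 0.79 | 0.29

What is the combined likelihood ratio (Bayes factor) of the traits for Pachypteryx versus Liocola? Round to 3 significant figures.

1.31

Joint likelihood of the trait pattern under each hypothesis:
  Pachypteryx: 0.91 × 0.84 = 0.7644
  Liocola: 0.74 × 0.79 = 0.5846
Bayes factor = 0.7644 / 0.5846 ≈ 1.31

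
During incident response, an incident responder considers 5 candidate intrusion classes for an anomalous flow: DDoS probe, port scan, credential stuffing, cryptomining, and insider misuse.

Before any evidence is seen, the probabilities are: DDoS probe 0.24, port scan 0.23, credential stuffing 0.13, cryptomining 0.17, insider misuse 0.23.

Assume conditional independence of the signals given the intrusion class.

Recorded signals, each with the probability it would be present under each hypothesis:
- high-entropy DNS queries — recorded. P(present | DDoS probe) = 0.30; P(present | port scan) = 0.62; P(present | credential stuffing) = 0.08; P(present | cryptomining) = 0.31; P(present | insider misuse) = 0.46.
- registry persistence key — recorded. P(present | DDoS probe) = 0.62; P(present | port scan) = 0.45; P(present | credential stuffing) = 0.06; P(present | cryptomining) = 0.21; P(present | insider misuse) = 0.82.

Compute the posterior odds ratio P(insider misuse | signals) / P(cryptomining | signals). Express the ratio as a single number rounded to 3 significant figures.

The normalizing constant cancels in an odds ratio, so compute prior × likelihood for the two hypotheses only:
  insider misuse: 0.23 × 0.46 × 0.82 = 0.086756
  cryptomining: 0.17 × 0.31 × 0.21 = 0.011067
Odds(insider misuse : cryptomining) = 0.086756 / 0.011067 ≈ 7.84.

7.84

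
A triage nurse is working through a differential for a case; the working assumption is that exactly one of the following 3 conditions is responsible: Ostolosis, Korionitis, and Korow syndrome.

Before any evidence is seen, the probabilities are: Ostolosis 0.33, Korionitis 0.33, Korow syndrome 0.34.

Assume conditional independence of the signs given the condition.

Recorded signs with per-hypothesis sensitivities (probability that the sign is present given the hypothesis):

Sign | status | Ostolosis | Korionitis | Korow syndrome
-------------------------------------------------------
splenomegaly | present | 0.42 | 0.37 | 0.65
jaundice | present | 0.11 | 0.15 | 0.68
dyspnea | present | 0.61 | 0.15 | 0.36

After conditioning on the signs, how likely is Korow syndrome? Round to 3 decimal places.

For each hypothesis, the unnormalized posterior weight is prior × product of the sign likelihoods:
  Ostolosis: 0.33 × 0.42 × 0.11 × 0.61 = 0.0093001
  Korionitis: 0.33 × 0.37 × 0.15 × 0.15 = 0.0027472
  Korow syndrome: 0.34 × 0.65 × 0.68 × 0.36 = 0.054101
Marginal likelihood of the evidence = 0.066148.
P(Korow syndrome | evidence) = 0.054101 / 0.066148 ≈ 0.818.

0.818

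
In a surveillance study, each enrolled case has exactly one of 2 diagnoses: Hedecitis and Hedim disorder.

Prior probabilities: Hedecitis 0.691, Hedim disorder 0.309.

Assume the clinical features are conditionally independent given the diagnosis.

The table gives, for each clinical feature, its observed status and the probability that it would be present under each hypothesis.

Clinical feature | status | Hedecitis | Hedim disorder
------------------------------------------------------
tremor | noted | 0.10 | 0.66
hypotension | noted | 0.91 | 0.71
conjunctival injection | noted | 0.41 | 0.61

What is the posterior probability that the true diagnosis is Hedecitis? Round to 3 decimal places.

Multiply each prior by the joint likelihood of the clinical feature pattern:
  Hedecitis: 0.691 × 0.10 × 0.91 × 0.41 = 0.025781
  Hedim disorder: 0.309 × 0.66 × 0.71 × 0.61 = 0.088326
Marginal likelihood of the evidence = 0.11411.
P(Hedecitis | evidence) = 0.025781 / 0.11411 ≈ 0.226.

0.226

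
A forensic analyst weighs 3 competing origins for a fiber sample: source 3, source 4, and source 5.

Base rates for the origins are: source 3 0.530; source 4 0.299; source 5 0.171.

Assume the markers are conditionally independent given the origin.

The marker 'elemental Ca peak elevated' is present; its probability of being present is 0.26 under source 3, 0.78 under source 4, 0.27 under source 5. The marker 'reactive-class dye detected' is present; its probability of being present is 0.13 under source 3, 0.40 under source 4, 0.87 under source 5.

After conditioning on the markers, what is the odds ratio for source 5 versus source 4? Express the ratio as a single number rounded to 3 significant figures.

0.431

Posterior odds equal prior odds times the likelihood ratio; only the two competing hypotheses matter.
  source 5: 0.171 × 0.27 × 0.87 = 0.040168
  source 4: 0.299 × 0.78 × 0.40 = 0.093288
Posterior odds = 0.040168 / 0.093288 ≈ 0.431.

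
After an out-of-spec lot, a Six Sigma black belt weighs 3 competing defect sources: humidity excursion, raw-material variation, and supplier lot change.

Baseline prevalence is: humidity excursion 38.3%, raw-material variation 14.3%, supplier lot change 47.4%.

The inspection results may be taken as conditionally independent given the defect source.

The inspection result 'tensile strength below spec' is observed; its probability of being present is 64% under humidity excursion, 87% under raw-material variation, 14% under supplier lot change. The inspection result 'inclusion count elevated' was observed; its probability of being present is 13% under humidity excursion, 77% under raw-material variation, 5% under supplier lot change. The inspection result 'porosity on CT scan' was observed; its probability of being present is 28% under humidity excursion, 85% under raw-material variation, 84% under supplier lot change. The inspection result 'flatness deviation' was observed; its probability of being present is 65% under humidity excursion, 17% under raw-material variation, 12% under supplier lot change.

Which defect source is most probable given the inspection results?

By Bayes' rule with conditional independence, the unnormalized weight for each hypothesis is prior × ∏ likelihoods:
  humidity excursion: 0.383 × 0.64 × 0.13 × 0.28 × 0.65 = 0.0057995
  raw-material variation: 0.143 × 0.87 × 0.77 × 0.85 × 0.17 = 0.013842
  supplier lot change: 0.474 × 0.14 × 0.05 × 0.84 × 0.12 = 0.00033445
The unnormalized weights sum to 0.019976.
P(humidity excursion | evidence) ≈ 0.0057995 / 0.019976 ≈ 0.290
P(raw-material variation | evidence) ≈ 0.013842 / 0.019976 ≈ 0.693
P(supplier lot change | evidence) ≈ 0.00033445 / 0.019976 ≈ 0.017
The largest is 0.693, so raw-material variation is most probable.

raw-material variation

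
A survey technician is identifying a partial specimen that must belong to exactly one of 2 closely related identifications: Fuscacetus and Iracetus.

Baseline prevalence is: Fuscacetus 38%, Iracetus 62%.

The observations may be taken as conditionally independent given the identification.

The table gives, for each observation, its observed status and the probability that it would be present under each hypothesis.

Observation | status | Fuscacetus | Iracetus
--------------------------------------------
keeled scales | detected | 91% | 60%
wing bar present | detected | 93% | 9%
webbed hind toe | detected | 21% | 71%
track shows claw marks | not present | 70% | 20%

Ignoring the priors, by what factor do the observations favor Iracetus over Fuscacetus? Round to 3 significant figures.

Take the product of per-observation likelihoods under each hypothesis (using 1 − P(present | H) for each absent observation), then divide.
  Iracetus: 0.60 × 0.09 × 0.71 × (1 − 0.20) = 0.030672
  Fuscacetus: 0.91 × 0.93 × 0.21 × (1 − 0.70) = 0.053317
Bayes factor = 0.030672 / 0.053317 ≈ 0.575

0.575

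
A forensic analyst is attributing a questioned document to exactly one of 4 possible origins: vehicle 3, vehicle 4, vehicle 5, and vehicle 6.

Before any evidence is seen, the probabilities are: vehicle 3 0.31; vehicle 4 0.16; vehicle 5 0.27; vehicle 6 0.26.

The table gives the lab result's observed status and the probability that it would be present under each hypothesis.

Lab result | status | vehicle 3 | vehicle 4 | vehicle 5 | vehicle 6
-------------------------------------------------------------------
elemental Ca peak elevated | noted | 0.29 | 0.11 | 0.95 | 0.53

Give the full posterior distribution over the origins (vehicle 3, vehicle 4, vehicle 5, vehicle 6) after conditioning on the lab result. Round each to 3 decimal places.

0.179, 0.035, 0.511, 0.275

Multiply each prior by the likelihood of the lab result:
  vehicle 3: 0.31 × 0.29 = 0.0899
  vehicle 4: 0.16 × 0.11 = 0.0176
  vehicle 5: 0.27 × 0.95 = 0.2565
  vehicle 6: 0.26 × 0.53 = 0.1378
Marginal likelihood of the evidence = 0.5018.
P(vehicle 3 | evidence) = 0.0899 / 0.5018 ≈ 0.179
P(vehicle 4 | evidence) = 0.0176 / 0.5018 ≈ 0.035
P(vehicle 5 | evidence) = 0.2565 / 0.5018 ≈ 0.511
P(vehicle 6 | evidence) = 0.1378 / 0.5018 ≈ 0.275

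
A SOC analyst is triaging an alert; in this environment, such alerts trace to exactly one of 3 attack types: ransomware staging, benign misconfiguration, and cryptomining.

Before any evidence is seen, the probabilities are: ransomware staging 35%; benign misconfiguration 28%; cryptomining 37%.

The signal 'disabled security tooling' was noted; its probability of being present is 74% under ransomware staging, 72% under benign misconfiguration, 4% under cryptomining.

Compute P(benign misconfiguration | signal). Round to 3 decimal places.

0.424

Multiply each prior by the likelihood of the signal:
  ransomware staging: 0.35 × 0.74 = 0.259
  benign misconfiguration: 0.28 × 0.72 = 0.2016
  cryptomining: 0.37 × 0.04 = 0.0148
Normalizing constant Z = 0.259 + 0.2016 + 0.0148 = 0.4754.
P(benign misconfiguration | evidence) = 0.2016 / 0.4754 ≈ 0.424.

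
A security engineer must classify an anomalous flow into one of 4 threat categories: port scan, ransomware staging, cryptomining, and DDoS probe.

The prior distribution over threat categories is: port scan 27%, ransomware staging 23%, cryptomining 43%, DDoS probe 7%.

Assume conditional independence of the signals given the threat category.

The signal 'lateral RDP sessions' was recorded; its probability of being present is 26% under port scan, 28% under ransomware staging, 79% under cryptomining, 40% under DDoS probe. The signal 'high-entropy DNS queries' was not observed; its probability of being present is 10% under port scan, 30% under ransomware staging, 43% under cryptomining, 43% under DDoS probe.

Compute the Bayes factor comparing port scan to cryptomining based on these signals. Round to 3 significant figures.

The Bayes factor is the ratio of the joint likelihoods of the signal pattern under the two hypotheses (using 1 − P(present | H) for each absent signal).
  port scan: 0.26 × (1 − 0.10) = 0.234
  cryptomining: 0.79 × (1 − 0.43) = 0.4503
Bayes factor = 0.234 / 0.4503 ≈ 0.520

0.520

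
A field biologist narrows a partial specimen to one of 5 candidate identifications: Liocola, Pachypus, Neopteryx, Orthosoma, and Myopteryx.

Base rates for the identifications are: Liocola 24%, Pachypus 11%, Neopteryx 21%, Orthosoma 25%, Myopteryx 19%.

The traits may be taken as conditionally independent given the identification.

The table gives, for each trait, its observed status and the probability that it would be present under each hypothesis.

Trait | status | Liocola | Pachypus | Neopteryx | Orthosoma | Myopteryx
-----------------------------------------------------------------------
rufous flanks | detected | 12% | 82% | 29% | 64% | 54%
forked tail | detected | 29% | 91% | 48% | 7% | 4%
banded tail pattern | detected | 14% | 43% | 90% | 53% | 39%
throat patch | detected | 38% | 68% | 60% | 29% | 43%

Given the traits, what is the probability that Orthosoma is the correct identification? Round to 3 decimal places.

0.040

By Bayes' rule with conditional independence, the unnormalized weight for each hypothesis is prior × ∏ likelihoods:
  Liocola: 0.24 × 0.12 × 0.29 × 0.14 × 0.38 = 0.00044433
  Pachypus: 0.11 × 0.82 × 0.91 × 0.43 × 0.68 = 0.024001
  Neopteryx: 0.21 × 0.29 × 0.48 × 0.90 × 0.60 = 0.015785
  Orthosoma: 0.25 × 0.64 × 0.07 × 0.53 × 0.29 = 0.0017214
  Myopteryx: 0.19 × 0.54 × 0.04 × 0.39 × 0.43 = 0.00068824
Marginal likelihood of the evidence = 0.04264.
P(Orthosoma | evidence) = 0.0017214 / 0.04264 ≈ 0.040.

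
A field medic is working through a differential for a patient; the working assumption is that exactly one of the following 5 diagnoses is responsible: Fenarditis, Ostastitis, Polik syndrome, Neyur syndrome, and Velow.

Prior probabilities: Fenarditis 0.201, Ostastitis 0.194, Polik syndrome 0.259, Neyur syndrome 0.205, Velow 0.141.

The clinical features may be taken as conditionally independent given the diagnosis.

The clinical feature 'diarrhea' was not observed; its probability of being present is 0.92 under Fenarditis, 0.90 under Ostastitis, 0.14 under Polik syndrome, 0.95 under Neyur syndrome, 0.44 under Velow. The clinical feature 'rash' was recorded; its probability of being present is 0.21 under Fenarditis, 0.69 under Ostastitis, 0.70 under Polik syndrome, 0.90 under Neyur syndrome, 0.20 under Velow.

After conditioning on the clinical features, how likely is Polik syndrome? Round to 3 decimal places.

0.789

Multiply each prior by the joint likelihood of the clinical feature pattern (using 1 − P(present | H) for each absent clinical feature):
  Fenarditis: 0.201 × (1 − 0.92) × 0.21 = 0.0033768
  Ostastitis: 0.194 × (1 − 0.90) × 0.69 = 0.013386
  Polik syndrome: 0.259 × (1 − 0.14) × 0.70 = 0.15592
  Neyur syndrome: 0.205 × (1 − 0.95) × 0.90 = 0.009225
  Velow: 0.141 × (1 − 0.44) × 0.20 = 0.015792
Normalizing constant Z = 0.0033768 + 0.013386 + 0.15592 + 0.009225 + 0.015792 = 0.1977.
P(Polik syndrome | evidence) = 0.15592 / 0.1977 ≈ 0.789.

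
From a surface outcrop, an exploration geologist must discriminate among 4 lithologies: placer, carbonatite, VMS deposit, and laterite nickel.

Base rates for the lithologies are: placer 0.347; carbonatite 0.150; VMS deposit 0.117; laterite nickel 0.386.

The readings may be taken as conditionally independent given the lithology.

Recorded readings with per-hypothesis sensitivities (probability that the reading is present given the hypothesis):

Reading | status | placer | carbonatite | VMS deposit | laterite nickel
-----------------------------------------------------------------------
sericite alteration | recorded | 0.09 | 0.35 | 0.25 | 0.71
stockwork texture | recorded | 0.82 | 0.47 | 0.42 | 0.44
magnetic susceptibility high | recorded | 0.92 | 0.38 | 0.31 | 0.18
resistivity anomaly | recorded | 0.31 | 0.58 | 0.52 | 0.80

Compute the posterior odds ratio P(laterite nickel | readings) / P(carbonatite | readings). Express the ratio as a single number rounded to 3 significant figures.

The normalizing constant cancels in an odds ratio, so compute prior × likelihood for the two hypotheses only:
  laterite nickel: 0.386 × 0.71 × 0.44 × 0.18 × 0.80 = 0.017364
  carbonatite: 0.150 × 0.35 × 0.47 × 0.38 × 0.58 = 0.0054384
Odds(laterite nickel : carbonatite) = 0.017364 / 0.0054384 ≈ 3.19.

3.19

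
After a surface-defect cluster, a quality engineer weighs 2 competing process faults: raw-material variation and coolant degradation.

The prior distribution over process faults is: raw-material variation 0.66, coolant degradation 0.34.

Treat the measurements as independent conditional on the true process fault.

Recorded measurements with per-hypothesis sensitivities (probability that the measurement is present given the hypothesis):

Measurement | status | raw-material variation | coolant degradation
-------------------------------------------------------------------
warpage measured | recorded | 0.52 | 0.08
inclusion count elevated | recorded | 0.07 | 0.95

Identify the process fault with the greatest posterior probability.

For each hypothesis, the unnormalized posterior weight is prior × product of the measurement likelihoods:
  raw-material variation: 0.66 × 0.52 × 0.07 = 0.024024
  coolant degradation: 0.34 × 0.08 × 0.95 = 0.02584
The unnormalized weights sum to 0.049864.
P(raw-material variation | evidence) ≈ 0.024024 / 0.049864 ≈ 0.482
P(coolant degradation | evidence) ≈ 0.02584 / 0.049864 ≈ 0.518
The largest is 0.518, so coolant degradation is most probable.

coolant degradation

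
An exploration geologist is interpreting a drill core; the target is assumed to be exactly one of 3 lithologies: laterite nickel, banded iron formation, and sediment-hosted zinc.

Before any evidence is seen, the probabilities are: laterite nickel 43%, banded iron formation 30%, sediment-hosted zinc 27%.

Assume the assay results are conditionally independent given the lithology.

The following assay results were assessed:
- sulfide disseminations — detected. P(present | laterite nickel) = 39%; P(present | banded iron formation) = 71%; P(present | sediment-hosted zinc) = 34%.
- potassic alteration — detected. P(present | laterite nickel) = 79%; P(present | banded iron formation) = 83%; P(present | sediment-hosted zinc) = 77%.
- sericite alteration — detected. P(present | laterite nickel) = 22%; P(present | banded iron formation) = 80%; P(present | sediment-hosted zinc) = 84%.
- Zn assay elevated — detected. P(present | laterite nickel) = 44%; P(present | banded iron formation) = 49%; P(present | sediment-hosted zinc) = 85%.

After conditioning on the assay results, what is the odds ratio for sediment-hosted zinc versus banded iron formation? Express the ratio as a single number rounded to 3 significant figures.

0.728

Unnormalized posterior weight (prior times the assay result likelihoods) for each of the two hypotheses:
  sediment-hosted zinc: 0.27 × 0.34 × 0.77 × 0.84 × 0.85 = 0.05047
  banded iron formation: 0.30 × 0.71 × 0.83 × 0.80 × 0.49 = 0.069302
Posterior odds = 0.05047 / 0.069302 ≈ 0.728.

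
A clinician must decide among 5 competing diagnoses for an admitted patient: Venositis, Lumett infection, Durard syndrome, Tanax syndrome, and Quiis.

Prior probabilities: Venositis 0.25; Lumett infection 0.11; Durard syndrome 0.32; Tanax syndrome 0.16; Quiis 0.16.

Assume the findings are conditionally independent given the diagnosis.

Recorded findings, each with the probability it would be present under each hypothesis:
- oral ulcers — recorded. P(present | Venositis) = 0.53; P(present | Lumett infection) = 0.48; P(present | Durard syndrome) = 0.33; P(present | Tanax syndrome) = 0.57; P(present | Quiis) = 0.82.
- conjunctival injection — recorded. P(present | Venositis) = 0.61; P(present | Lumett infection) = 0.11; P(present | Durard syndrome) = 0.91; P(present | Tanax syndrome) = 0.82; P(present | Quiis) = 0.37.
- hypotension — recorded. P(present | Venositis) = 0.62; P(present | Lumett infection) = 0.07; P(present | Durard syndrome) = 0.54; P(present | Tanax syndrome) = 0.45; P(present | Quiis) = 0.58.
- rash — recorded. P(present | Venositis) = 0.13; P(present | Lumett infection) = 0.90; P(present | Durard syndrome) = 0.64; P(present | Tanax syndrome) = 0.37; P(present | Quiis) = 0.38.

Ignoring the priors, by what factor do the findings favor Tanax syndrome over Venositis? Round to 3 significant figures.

Joint likelihood of the evidence pattern under each hypothesis:
  Tanax syndrome: 0.57 × 0.82 × 0.45 × 0.37 = 0.077822
  Venositis: 0.53 × 0.61 × 0.62 × 0.13 = 0.026058
Bayes factor = 0.077822 / 0.026058 ≈ 2.99

2.99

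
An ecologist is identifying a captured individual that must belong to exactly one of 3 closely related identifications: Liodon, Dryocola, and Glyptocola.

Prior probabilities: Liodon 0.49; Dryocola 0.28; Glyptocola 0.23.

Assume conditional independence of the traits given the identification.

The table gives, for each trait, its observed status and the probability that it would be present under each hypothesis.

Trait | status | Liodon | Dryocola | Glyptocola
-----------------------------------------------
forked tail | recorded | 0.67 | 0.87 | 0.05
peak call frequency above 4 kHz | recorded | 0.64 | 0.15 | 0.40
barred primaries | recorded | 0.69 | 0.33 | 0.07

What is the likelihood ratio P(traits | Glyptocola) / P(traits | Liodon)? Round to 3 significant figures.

0.00473

The Bayes factor is the ratio of the joint likelihoods of the trait pattern under the two hypotheses.
  Glyptocola: 0.05 × 0.40 × 0.07 = 0.0014
  Liodon: 0.67 × 0.64 × 0.69 = 0.29587
Bayes factor = 0.0014 / 0.29587 ≈ 0.00473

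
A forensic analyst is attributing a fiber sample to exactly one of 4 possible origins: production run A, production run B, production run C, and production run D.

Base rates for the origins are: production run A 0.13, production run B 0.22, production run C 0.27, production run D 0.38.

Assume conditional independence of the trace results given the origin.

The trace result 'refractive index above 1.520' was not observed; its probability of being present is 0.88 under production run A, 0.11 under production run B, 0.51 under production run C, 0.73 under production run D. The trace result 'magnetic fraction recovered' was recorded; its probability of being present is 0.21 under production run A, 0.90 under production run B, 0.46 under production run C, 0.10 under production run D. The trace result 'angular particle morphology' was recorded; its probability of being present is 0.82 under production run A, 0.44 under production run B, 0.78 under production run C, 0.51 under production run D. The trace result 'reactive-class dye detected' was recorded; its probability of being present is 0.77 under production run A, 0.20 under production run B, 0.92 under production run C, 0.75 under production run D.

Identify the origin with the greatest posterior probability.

For each hypothesis, the unnormalized posterior weight is prior × product of the trace result likelihoods (using 1 − P(present | H) for each absent trace result):
  production run A: 0.13 × (1 − 0.88) × 0.21 × 0.82 × 0.77 = 0.0020685
  production run B: 0.22 × (1 − 0.11) × 0.90 × 0.44 × 0.20 = 0.015507
  production run C: 0.27 × (1 − 0.51) × 0.46 × 0.78 × 0.92 = 0.043672
  production run D: 0.38 × (1 − 0.73) × 0.10 × 0.51 × 0.75 = 0.0039245
Marginal likelihood of the evidence = 0.065172.
P(production run A | evidence) ≈ 0.0020685 / 0.065172 ≈ 0.032
P(production run B | evidence) ≈ 0.015507 / 0.065172 ≈ 0.238
P(production run C | evidence) ≈ 0.043672 / 0.065172 ≈ 0.670
P(production run D | evidence) ≈ 0.0039245 / 0.065172 ≈ 0.060
The largest is 0.670, so production run C is most probable.

production run C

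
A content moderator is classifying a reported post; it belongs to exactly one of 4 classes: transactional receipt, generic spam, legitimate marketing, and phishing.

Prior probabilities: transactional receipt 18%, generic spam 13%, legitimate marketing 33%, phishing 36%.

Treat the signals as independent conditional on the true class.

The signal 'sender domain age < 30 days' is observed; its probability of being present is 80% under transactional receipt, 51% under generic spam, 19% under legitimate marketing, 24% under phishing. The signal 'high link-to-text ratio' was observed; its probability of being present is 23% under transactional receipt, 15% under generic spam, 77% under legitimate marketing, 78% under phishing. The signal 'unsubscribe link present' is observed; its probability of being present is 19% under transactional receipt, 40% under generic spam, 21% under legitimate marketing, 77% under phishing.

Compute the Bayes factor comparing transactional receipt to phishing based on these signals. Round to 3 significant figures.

0.243

Take the product of per-signal likelihoods under each hypothesis, then divide.
  transactional receipt: 0.80 × 0.23 × 0.19 = 0.03496
  phishing: 0.24 × 0.78 × 0.77 = 0.14414
Bayes factor = 0.03496 / 0.14414 ≈ 0.243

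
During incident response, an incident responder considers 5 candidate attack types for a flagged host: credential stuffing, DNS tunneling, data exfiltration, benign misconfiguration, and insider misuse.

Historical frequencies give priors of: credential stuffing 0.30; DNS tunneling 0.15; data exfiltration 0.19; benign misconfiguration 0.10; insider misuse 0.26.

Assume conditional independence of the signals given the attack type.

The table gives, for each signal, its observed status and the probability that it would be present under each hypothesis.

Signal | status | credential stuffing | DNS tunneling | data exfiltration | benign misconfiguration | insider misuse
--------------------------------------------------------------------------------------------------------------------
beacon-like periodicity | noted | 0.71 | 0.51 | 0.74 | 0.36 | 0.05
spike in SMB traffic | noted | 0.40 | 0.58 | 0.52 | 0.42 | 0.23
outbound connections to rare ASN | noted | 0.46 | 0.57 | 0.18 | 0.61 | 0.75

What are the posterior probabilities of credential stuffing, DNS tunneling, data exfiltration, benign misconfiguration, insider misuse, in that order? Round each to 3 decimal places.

For each hypothesis, the unnormalized posterior weight is prior × product of the signal likelihoods:
  credential stuffing: 0.30 × 0.71 × 0.40 × 0.46 = 0.039192
  DNS tunneling: 0.15 × 0.51 × 0.58 × 0.57 = 0.025291
  data exfiltration: 0.19 × 0.74 × 0.52 × 0.18 = 0.01316
  benign misconfiguration: 0.10 × 0.36 × 0.42 × 0.61 = 0.0092232
  insider misuse: 0.26 × 0.05 × 0.23 × 0.75 = 0.0022425
Marginal likelihood of the evidence = 0.089109.
P(credential stuffing | evidence) = 0.039192 / 0.089109 ≈ 0.440
P(DNS tunneling | evidence) = 0.025291 / 0.089109 ≈ 0.284
P(data exfiltration | evidence) = 0.01316 / 0.089109 ≈ 0.148
P(benign misconfiguration | evidence) = 0.0092232 / 0.089109 ≈ 0.104
P(insider misuse | evidence) = 0.0022425 / 0.089109 ≈ 0.025

0.440, 0.284, 0.148, 0.104, 0.025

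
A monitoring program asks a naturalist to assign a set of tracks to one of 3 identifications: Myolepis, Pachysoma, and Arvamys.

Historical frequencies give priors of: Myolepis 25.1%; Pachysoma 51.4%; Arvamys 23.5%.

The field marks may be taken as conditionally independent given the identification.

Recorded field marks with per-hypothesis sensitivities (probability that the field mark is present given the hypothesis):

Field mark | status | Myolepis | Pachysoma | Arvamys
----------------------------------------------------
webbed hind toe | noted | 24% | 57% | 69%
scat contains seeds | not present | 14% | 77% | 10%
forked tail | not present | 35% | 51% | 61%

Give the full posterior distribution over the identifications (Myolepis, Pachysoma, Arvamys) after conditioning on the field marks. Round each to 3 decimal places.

Multiply each prior by the joint likelihood of the field mark pattern (using 1 − P(present | H) for each absent field mark):
  Myolepis: 0.251 × 0.24 × (1 − 0.14) × (1 − 0.35) = 0.033674
  Pachysoma: 0.514 × 0.57 × (1 − 0.77) × (1 − 0.51) = 0.033019
  Arvamys: 0.235 × 0.69 × (1 − 0.10) × (1 − 0.61) = 0.056915
The unnormalized weights sum to 0.12361.
P(Myolepis | evidence) = 0.033674 / 0.12361 ≈ 0.272
P(Pachysoma | evidence) = 0.033019 / 0.12361 ≈ 0.267
P(Arvamys | evidence) = 0.056915 / 0.12361 ≈ 0.460

0.272, 0.267, 0.460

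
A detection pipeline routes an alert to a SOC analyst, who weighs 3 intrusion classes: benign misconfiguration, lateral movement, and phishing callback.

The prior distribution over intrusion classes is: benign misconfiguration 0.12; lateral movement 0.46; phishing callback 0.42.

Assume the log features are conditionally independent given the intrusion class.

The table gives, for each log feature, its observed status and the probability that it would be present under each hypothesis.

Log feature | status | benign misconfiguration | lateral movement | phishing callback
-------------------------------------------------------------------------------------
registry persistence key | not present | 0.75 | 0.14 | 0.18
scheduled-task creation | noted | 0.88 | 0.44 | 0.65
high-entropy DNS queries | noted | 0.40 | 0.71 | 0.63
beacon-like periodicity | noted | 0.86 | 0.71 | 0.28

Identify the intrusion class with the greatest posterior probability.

Multiply each prior by the joint likelihood of the log feature pattern (using 1 − P(present | H) for each absent log feature):
  benign misconfiguration: 0.12 × (1 − 0.75) × 0.88 × 0.40 × 0.86 = 0.0090816
  lateral movement: 0.46 × (1 − 0.14) × 0.44 × 0.71 × 0.71 = 0.087746
  phishing callback: 0.42 × (1 − 0.18) × 0.65 × 0.63 × 0.28 = 0.039489
Marginal likelihood of the evidence = 0.13632.
P(benign misconfiguration | evidence) ≈ 0.0090816 / 0.13632 ≈ 0.067
P(lateral movement | evidence) ≈ 0.087746 / 0.13632 ≈ 0.644
P(phishing callback | evidence) ≈ 0.039489 / 0.13632 ≈ 0.290
The largest is 0.644, so lateral movement is most probable.

lateral movement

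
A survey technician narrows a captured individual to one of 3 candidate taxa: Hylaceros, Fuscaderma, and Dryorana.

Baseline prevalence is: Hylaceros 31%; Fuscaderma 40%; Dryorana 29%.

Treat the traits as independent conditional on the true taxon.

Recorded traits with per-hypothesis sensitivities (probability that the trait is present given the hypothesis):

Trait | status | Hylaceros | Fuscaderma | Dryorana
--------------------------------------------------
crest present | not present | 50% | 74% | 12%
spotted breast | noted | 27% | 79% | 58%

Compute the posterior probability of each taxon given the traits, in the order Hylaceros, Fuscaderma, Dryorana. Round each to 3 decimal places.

For each hypothesis, the unnormalized posterior weight is prior × product of the trait likelihoods (using 1 − P(present | H) for each absent trait):
  Hylaceros: 0.31 × (1 − 0.50) × 0.27 = 0.04185
  Fuscaderma: 0.40 × (1 − 0.74) × 0.79 = 0.08216
  Dryorana: 0.29 × (1 − 0.12) × 0.58 = 0.14802
The unnormalized weights sum to 0.27203.
P(Hylaceros | evidence) = 0.04185 / 0.27203 ≈ 0.154
P(Fuscaderma | evidence) = 0.08216 / 0.27203 ≈ 0.302
P(Dryorana | evidence) = 0.14802 / 0.27203 ≈ 0.544

0.154, 0.302, 0.544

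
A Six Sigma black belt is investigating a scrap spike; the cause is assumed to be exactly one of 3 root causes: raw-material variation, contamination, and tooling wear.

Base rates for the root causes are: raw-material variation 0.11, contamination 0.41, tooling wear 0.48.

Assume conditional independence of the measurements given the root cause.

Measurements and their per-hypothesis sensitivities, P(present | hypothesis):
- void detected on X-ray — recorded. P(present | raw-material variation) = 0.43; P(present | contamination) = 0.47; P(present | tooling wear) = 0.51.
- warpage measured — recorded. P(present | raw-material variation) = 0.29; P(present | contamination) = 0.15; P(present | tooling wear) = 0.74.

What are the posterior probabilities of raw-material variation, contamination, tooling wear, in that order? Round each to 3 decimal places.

0.061, 0.129, 0.810

Multiply each prior by the joint likelihood of the measurement pattern:
  raw-material variation: 0.11 × 0.43 × 0.29 = 0.013717
  contamination: 0.41 × 0.47 × 0.15 = 0.028905
  tooling wear: 0.48 × 0.51 × 0.74 = 0.18115
Normalizing constant Z = 0.013717 + 0.028905 + 0.18115 = 0.22377.
P(raw-material variation | evidence) = 0.013717 / 0.22377 ≈ 0.061
P(contamination | evidence) = 0.028905 / 0.22377 ≈ 0.129
P(tooling wear | evidence) = 0.18115 / 0.22377 ≈ 0.810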